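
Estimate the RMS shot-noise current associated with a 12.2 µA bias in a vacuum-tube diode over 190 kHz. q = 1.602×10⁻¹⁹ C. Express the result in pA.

862 pA

I_n = √(2qI·B)
2qI·B = 2 × 1.602×10⁻¹⁹ × 1.22×10⁻⁵ × 1.90×10⁵ = 7.43×10⁻¹⁹ A²
I_n = √(7.43×10⁻¹⁹) = 8.62×10⁻¹⁰ A = 862 pA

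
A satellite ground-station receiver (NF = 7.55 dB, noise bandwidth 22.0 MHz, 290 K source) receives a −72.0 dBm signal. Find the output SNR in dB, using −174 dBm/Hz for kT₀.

Noise floor: N = −174 + 10 log₁₀(B) + NF
10 log₁₀(2.20×10⁷) = 73.42 dB
N = −174 + 73.42 + 7.55 = −93.03 dBm
SNR = P_sig − N = −72.0 − (−93.03) = 21.03 dB → 21.0 dB

21.0 dB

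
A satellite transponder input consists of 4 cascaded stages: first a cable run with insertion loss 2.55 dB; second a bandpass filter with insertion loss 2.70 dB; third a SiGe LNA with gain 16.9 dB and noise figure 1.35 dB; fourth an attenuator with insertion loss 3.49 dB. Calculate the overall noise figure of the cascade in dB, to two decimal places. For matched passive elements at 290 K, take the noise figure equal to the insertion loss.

6.68 dB

Convert to linear (a loss of L dB is a gain of −L dB): F_i = 10^(NF_i/10), G_i = 10^(G_i,dB/10)
  Stage 1: F_1 = 10^(2.55/10) = 1.799, G_1 = 10^(−2.55/10) = 0.5559
  Stage 2: F_2 = 10^(2.70/10) = 1.862, G_2 = 10^(−2.70/10) = 0.5370
  Stage 3: F_3 = 10^(1.35/10) = 1.365, G_3 = 10^(16.9/10) = 48.98
  Stage 4: F_4 = 10^(3.49/10) = 2.234, G_4 = 10^(−3.49/10) = 0.4477
Friis cascade:
  F = 1.799 + (1.862 − 1)/0.5559 + (1.365 − 1)/0.2985 + (2.234 − 1)/14.62 = 4.655
NF = 10 log₁₀(4.655) = 6.68 dB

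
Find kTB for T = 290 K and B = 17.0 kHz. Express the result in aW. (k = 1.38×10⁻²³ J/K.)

P_n = kTB = 1.38×10⁻²³ × 290 × 1.70×10⁴ = 6.80×10⁻¹⁷ W = 68.0 aW

68.0 aW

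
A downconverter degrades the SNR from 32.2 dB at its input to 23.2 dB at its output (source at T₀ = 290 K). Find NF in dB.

NF (dB) = SNR_in(dB) − SNR_out(dB) when the source is at T₀
NF = 32.2 − 23.2 = 9.0 dB

9.0 dB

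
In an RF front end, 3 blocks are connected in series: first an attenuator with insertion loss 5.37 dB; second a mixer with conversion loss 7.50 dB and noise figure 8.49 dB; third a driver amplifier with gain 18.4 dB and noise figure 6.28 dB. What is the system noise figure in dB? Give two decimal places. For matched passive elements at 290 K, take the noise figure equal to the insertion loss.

Convert to linear (a loss of L dB is a gain of −L dB): F_i = 10^(NF_i/10), G_i = 10^(G_i,dB/10)
  Stage 1: F_1 = 10^(5.37/10) = 3.443, G_1 = 10^(−5.37/10) = 0.2904
  Stage 2: F_2 = 10^(8.49/10) = 7.063, G_2 = 10^(−7.50/10) = 0.1778
  Stage 3: F_3 = 10^(6.28/10) = 4.246, G_3 = 10^(18.4/10) = 69.18
Friis cascade:
  F = 3.443 + (7.063 − 1)/0.2904 + (4.246 − 1)/0.05164 = 87.18
NF = 10 log₁₀(87.18) = 19.40 dB

19.40 dB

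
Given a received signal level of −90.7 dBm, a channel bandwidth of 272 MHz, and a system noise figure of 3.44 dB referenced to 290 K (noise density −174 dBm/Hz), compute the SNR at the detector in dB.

−4.5 dB

Noise floor: N = −174 + 10 log₁₀(B) + NF
10 log₁₀(2.72×10⁸) = 84.35 dB
N = −174 + 84.35 + 3.44 = −86.21 dBm
SNR = P_sig − N = −90.7 − (−86.21) = −4.49 dB → −4.5 dB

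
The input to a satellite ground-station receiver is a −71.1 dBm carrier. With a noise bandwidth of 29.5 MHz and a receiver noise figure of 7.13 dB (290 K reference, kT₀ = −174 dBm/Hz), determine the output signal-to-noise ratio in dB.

Noise floor: N = −174 + 10 log₁₀(B) + NF
10 log₁₀(2.95×10⁷) = 74.7 dB
N = −174 + 74.7 + 7.13 = −92.17 dBm
SNR = P_sig − N = −71.1 − (−92.17) = 21.07 dB → 21.1 dB

21.1 dB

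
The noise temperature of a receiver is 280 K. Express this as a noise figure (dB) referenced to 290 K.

2.93 dB

F = 1 + T_e/T₀ = 1 + 280/290 = 1.96552
NF = 10 log₁₀(1.96552) = 2.93 dB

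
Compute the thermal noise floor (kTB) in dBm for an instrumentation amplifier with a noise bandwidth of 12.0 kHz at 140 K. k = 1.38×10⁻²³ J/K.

−136.3 dBm

P_n = kTB = 1.38×10⁻²³ × 140 × 1.20×10⁴ = 2.32×10⁻¹⁷ W
In dBm: 10 log₁₀(2.32×10⁻¹⁷ / 10⁻³) = −136.3 dBm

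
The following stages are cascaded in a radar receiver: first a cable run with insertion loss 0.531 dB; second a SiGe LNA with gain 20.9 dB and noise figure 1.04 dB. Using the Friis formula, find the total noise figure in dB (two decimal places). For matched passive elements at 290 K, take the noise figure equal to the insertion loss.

1.57 dB

Convert to linear (a loss of L dB is a gain of −L dB): F_i = 10^(NF_i/10), G_i = 10^(G_i,dB/10)
  Stage 1: F_1 = 10^(0.531/10) = 1.130, G_1 = 10^(−0.531/10) = 0.8849
  Stage 2: F_2 = 10^(1.04/10) = 1.271, G_2 = 10^(20.9/10) = 123.0
Friis cascade:
  F = 1.130 + (1.271 − 1)/0.8849 = 1.436
NF = 10 log₁₀(1.436) = 1.57 dB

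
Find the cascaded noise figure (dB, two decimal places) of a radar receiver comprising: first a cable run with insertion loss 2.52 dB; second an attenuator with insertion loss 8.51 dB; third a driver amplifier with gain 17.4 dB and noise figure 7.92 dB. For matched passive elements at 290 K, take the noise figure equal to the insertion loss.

18.95 dB

Convert to linear (a loss of L dB is a gain of −L dB): F_i = 10^(NF_i/10), G_i = 10^(G_i,dB/10)
  Stage 1: F_1 = 10^(2.52/10) = 1.786, G_1 = 10^(−2.52/10) = 0.5598
  Stage 2: F_2 = 10^(8.51/10) = 7.096, G_2 = 10^(−8.51/10) = 0.1409
  Stage 3: F_3 = 10^(7.92/10) = 6.194, G_3 = 10^(17.4/10) = 54.95
Friis cascade:
  F = 1.786 + (7.096 − 1)/0.5598 + (6.194 − 1)/0.07889 = 78.52
NF = 10 log₁₀(78.52) = 18.95 dB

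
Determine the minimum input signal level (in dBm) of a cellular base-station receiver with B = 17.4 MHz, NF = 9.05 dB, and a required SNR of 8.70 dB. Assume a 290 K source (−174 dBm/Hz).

Sensitivity = −174 + 10 log₁₀(B) + NF + SNR_min
= −174 + 72.41 + 9.05 + 8.70
= −83.84 dBm → −83.8 dBm

−83.8 dBm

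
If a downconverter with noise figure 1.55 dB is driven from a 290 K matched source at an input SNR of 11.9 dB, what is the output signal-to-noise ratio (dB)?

10.35 dB

By definition F = SNR_in/SNR_out, so in dB: SNR_out = SNR_in − NF
SNR_out = 11.9 − 1.55 = 10.35 dB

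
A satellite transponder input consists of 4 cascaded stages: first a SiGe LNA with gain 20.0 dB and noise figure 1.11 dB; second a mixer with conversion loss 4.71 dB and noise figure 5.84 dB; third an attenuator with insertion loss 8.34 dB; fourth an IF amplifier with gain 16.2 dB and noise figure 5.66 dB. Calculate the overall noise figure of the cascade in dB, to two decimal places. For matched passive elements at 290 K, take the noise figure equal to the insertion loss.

3.08 dB

Convert to linear (a loss of L dB is a gain of −L dB): F_i = 10^(NF_i/10), G_i = 10^(G_i,dB/10)
  Stage 1: F_1 = 10^(1.11/10) = 1.291, G_1 = 10^(20.0/10) = 100.0
  Stage 2: F_2 = 10^(5.84/10) = 3.837, G_2 = 10^(−4.71/10) = 0.3381
  Stage 3: F_3 = 10^(8.34/10) = 6.823, G_3 = 10^(−8.34/10) = 0.1466
  Stage 4: F_4 = 10^(5.66/10) = 3.681, G_4 = 10^(16.2/10) = 41.69
Friis cascade:
  F = 1.291 + (3.837 − 1)/100.0 + (6.823 − 1)/33.81 + (3.681 − 1)/4.955 = 2.033
NF = 10 log₁₀(2.033) = 3.08 dB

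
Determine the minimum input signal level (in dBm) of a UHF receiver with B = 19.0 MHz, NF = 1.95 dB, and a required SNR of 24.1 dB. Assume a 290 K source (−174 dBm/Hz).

−75.2 dBm

Sensitivity = −174 + 10 log₁₀(B) + NF + SNR_min
= −174 + 72.79 + 1.95 + 24.1
= −75.16 dBm → −75.2 dBm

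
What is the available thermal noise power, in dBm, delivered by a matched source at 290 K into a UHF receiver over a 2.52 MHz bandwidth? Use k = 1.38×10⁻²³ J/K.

−110.0 dBm

P_n = kTB = 1.38×10⁻²³ × 290 × 2.52×10⁶ = 1.01×10⁻¹⁴ W
In dBm: 10 log₁₀(1.01×10⁻¹⁴ / 10⁻³) = −110.0 dBm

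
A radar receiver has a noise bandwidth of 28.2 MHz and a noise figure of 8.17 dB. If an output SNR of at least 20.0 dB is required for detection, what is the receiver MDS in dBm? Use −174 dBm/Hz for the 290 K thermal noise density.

−71.3 dBm

Sensitivity = −174 + 10 log₁₀(B) + NF + SNR_min
= −174 + 74.5 + 8.17 + 20.0
= −71.33 dBm → −71.3 dBm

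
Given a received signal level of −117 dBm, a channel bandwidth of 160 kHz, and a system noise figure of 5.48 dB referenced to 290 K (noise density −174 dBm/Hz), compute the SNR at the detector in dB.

−0.5 dB

Noise floor: N = −174 + 10 log₁₀(B) + NF
10 log₁₀(1.60×10⁵) = 52.04 dB
N = −174 + 52.04 + 5.48 = −116.48 dBm
SNR = P_sig − N = −117 − (−116.48) = −0.52 dB → −0.5 dB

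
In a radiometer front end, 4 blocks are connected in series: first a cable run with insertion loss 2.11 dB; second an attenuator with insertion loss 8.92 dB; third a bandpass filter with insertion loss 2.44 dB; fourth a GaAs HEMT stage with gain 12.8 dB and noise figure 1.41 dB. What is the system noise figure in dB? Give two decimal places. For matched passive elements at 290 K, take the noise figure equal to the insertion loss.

14.88 dB

Convert to linear (a loss of L dB is a gain of −L dB): F_i = 10^(NF_i/10), G_i = 10^(G_i,dB/10)
  Stage 1: F_1 = 10^(2.11/10) = 1.626, G_1 = 10^(−2.11/10) = 0.6152
  Stage 2: F_2 = 10^(8.92/10) = 7.798, G_2 = 10^(−8.92/10) = 0.1282
  Stage 3: F_3 = 10^(2.44/10) = 1.754, G_3 = 10^(−2.44/10) = 0.5702
  Stage 4: F_4 = 10^(1.41/10) = 1.384, G_4 = 10^(12.8/10) = 19.05
Friis cascade:
  F = 1.626 + (7.798 − 1)/0.6152 + (1.754 − 1)/0.07889 + (1.384 − 1)/0.04498 = 30.76
NF = 10 log₁₀(30.76) = 14.88 dB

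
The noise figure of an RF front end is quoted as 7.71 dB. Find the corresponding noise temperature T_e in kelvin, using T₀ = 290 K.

1422 K

F = 10^(7.71/10) = 5.90201
T_e = (F − 1)·T₀ = (5.90201 − 1) × 290 = 1422 K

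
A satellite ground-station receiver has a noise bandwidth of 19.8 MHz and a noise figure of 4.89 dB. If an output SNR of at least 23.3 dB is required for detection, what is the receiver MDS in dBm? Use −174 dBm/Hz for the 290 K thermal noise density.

Sensitivity = −174 + 10 log₁₀(B) + NF + SNR_min
= −174 + 72.97 + 4.89 + 23.3
= −72.84 dBm → −72.8 dBm

−72.8 dBm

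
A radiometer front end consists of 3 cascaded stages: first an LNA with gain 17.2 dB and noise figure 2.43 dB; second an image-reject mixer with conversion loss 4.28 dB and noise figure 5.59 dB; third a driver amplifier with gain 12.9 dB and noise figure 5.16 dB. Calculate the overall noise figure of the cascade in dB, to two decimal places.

2.82 dB

Convert to linear (a loss of L dB is a gain of −L dB): F_i = 10^(NF_i/10), G_i = 10^(G_i,dB/10)
  Stage 1: F_1 = 10^(2.43/10) = 1.750, G_1 = 10^(17.2/10) = 52.48
  Stage 2: F_2 = 10^(5.59/10) = 3.622, G_2 = 10^(−4.28/10) = 0.3733
  Stage 3: F_3 = 10^(5.16/10) = 3.281, G_3 = 10^(12.9/10) = 19.50
Friis cascade:
  F = 1.750 + (3.622 − 1)/52.48 + (3.281 − 1)/19.59 = 1.916
NF = 10 log₁₀(1.916) = 2.82 dB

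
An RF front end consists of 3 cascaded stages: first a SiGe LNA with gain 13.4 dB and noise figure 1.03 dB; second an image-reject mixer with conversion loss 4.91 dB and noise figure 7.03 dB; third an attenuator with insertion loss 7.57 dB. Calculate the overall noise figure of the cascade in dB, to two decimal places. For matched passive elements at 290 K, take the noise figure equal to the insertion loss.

3.26 dB

Convert to linear (a loss of L dB is a gain of −L dB): F_i = 10^(NF_i/10), G_i = 10^(G_i,dB/10)
  Stage 1: F_1 = 10^(1.03/10) = 1.268, G_1 = 10^(13.4/10) = 21.88
  Stage 2: F_2 = 10^(7.03/10) = 5.047, G_2 = 10^(−4.91/10) = 0.3228
  Stage 3: F_3 = 10^(7.57/10) = 5.715, G_3 = 10^(−7.57/10) = 0.1750
Friis cascade:
  F = 1.268 + (5.047 − 1)/21.88 + (5.715 − 1)/7.063 = 2.120
NF = 10 log₁₀(2.120) = 3.26 dB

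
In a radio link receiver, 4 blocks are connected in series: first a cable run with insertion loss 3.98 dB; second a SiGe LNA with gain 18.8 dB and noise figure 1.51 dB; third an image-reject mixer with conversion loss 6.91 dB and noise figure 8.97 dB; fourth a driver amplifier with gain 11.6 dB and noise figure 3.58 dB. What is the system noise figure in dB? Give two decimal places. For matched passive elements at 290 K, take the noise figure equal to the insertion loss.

Convert to linear (a loss of L dB is a gain of −L dB): F_i = 10^(NF_i/10), G_i = 10^(G_i,dB/10)
  Stage 1: F_1 = 10^(3.98/10) = 2.500, G_1 = 10^(−3.98/10) = 0.3999
  Stage 2: F_2 = 10^(1.51/10) = 1.416, G_2 = 10^(18.8/10) = 75.86
  Stage 3: F_3 = 10^(8.97/10) = 7.889, G_3 = 10^(−6.91/10) = 0.2037
  Stage 4: F_4 = 10^(3.58/10) = 2.280, G_4 = 10^(11.6/10) = 14.45
Friis cascade:
  F = 2.500 + (1.416 − 1)/0.3999 + (7.889 − 1)/30.34 + (2.280 − 1)/6.180 = 3.974
NF = 10 log₁₀(3.974) = 5.99 dB

5.99 dB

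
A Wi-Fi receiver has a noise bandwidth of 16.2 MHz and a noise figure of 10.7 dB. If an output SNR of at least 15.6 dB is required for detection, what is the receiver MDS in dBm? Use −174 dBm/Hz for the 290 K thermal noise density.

Sensitivity = −174 + 10 log₁₀(B) + NF + SNR_min
= −174 + 72.1 + 10.7 + 15.6
= −75.6 dBm → −75.6 dBm

−75.6 dBm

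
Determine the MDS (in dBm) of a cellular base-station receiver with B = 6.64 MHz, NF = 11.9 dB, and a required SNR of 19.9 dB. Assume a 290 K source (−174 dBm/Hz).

−74.0 dBm

Sensitivity = −174 + 10 log₁₀(B) + NF + SNR_min
= −174 + 68.22 + 11.9 + 19.9
= −73.98 dBm → −74.0 dBm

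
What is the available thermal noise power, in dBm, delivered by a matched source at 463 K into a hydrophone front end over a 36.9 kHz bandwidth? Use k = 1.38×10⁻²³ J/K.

−126.3 dBm

P_n = kTB = 1.38×10⁻²³ × 463 × 3.69×10⁴ = 2.36×10⁻¹⁶ W
In dBm: 10 log₁₀(2.36×10⁻¹⁶ / 10⁻³) = −126.3 dBm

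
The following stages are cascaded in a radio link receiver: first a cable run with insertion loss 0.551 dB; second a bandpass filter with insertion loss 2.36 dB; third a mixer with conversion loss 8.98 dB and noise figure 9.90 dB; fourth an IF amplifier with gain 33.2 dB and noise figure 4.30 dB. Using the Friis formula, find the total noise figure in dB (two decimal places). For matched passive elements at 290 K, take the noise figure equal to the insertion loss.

Convert to linear (a loss of L dB is a gain of −L dB): F_i = 10^(NF_i/10), G_i = 10^(G_i,dB/10)
  Stage 1: F_1 = 10^(0.551/10) = 1.135, G_1 = 10^(−0.551/10) = 0.8808
  Stage 2: F_2 = 10^(2.36/10) = 1.722, G_2 = 10^(−2.36/10) = 0.5808
  Stage 3: F_3 = 10^(9.90/10) = 9.772, G_3 = 10^(−8.98/10) = 0.1265
  Stage 4: F_4 = 10^(4.30/10) = 2.692, G_4 = 10^(33.2/10) = 2089
Friis cascade:
  F = 1.135 + (1.722 − 1)/0.8808 + (9.772 − 1)/0.5116 + (2.692 − 1)/0.06470 = 45.25
NF = 10 log₁₀(45.25) = 16.56 dB

16.56 dB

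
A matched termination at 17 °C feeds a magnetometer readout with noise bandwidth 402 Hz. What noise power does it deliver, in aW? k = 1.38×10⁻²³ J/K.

1.61 aW

T = 17 °C + 273.15 = 290.15 K
P_n = kTB = 1.38×10⁻²³ × 290.15 × 4.02×10² = 1.61×10⁻¹⁸ W = 1.61 aW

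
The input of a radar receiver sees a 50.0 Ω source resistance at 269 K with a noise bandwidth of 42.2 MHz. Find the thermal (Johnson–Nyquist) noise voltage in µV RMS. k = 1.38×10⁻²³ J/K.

5.60 µV

V_n = √(4kTRB)
4kTRB = 4 × 1.38×10⁻²³ × 269 × 5.00×10¹ × 4.22×10⁷ = 3.13×10⁻¹¹ V²
V_n = √(3.13×10⁻¹¹) = 5.60×10⁻⁶ V = 5.60 µV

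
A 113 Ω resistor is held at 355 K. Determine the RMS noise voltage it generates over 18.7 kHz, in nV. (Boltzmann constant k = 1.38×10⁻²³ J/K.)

203 nV

V_n = √(4kTRB)
4kTRB = 4 × 1.38×10⁻²³ × 355 × 1.13×10² × 1.87×10⁴ = 4.14×10⁻¹⁴ V²
V_n = √(4.14×10⁻¹⁴) = 2.03×10⁻⁷ V = 203 nV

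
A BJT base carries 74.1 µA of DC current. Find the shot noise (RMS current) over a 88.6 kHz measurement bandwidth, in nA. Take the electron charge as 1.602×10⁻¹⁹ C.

I_n = √(2qI·B)
2qI·B = 2 × 1.602×10⁻¹⁹ × 7.41×10⁻⁵ × 8.86×10⁴ = 2.10×10⁻¹⁸ A²
I_n = √(2.10×10⁻¹⁸) = 1.45×10⁻⁹ A = 1.45 nA

1.45 nA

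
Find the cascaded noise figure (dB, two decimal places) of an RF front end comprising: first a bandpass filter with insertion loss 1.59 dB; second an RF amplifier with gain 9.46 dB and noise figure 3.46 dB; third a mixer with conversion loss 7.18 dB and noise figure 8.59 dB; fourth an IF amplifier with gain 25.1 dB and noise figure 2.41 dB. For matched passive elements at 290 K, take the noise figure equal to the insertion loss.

Convert to linear (a loss of L dB is a gain of −L dB): F_i = 10^(NF_i/10), G_i = 10^(G_i,dB/10)
  Stage 1: F_1 = 10^(1.59/10) = 1.442, G_1 = 10^(−1.59/10) = 0.6934
  Stage 2: F_2 = 10^(3.46/10) = 2.218, G_2 = 10^(9.46/10) = 8.831
  Stage 3: F_3 = 10^(8.59/10) = 7.228, G_3 = 10^(−7.18/10) = 0.1914
  Stage 4: F_4 = 10^(2.41/10) = 1.742, G_4 = 10^(25.1/10) = 323.6
Friis cascade:
  F = 1.442 + (2.218 − 1)/0.6934 + (7.228 − 1)/6.124 + (1.742 − 1)/1.172 = 4.849
NF = 10 log₁₀(4.849) = 6.86 dB

6.86 dB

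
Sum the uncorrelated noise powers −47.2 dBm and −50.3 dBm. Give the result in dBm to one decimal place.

−45.5 dBm

Convert to linear, add, convert back:
P₁ = 1.91×10⁻⁸ W, P₂ = 9.33×10⁻⁹ W
P_tot = 2.84×10⁻⁸ W → 10 log₁₀(P_tot / 10⁻³) = −45.5 dBm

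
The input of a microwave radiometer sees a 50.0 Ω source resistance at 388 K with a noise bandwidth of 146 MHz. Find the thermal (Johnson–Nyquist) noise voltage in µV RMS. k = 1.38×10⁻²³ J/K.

V_n = √(4kTRB)
4kTRB = 4 × 1.38×10⁻²³ × 388 × 5.00×10¹ × 1.46×10⁸ = 1.56×10⁻¹⁰ V²
V_n = √(1.56×10⁻¹⁰) = 1.25×10⁻⁵ V = 12.5 µV

12.5 µV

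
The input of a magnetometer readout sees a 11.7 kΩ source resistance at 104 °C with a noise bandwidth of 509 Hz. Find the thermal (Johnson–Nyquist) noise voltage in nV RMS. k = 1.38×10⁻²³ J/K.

T = 104 °C + 273.15 = 377.15 K
V_n = √(4kTRB)
4kTRB = 4 × 1.38×10⁻²³ × 377.15 × 1.17×10⁴ × 5.09×10² = 1.24×10⁻¹³ V²
V_n = √(1.24×10⁻¹³) = 3.52×10⁻⁷ V = 352 nV

352 nV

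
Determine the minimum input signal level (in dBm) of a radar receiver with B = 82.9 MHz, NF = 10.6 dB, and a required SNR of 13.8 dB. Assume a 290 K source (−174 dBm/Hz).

Sensitivity = −174 + 10 log₁₀(B) + NF + SNR_min
= −174 + 79.19 + 10.6 + 13.8
= −70.41 dBm → −70.4 dBm

−70.4 dBm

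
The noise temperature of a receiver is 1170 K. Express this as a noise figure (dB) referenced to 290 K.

7.02 dB

F = 1 + T_e/T₀ = 1 + 1170/290 = 5.03448
NF = 10 log₁₀(5.03448) = 7.02 dB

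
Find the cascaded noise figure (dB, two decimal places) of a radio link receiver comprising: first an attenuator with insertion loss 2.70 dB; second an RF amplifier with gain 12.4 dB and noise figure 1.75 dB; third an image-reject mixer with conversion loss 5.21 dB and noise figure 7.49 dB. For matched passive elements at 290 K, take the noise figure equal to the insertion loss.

5.16 dB

Convert to linear (a loss of L dB is a gain of −L dB): F_i = 10^(NF_i/10), G_i = 10^(G_i,dB/10)
  Stage 1: F_1 = 10^(2.70/10) = 1.862, G_1 = 10^(−2.70/10) = 0.5370
  Stage 2: F_2 = 10^(1.75/10) = 1.496, G_2 = 10^(12.4/10) = 17.38
  Stage 3: F_3 = 10^(7.49/10) = 5.610, G_3 = 10^(−5.21/10) = 0.3013
Friis cascade:
  F = 1.862 + (1.496 − 1)/0.5370 + (5.610 − 1)/9.333 = 3.280
NF = 10 log₁₀(3.280) = 5.16 dB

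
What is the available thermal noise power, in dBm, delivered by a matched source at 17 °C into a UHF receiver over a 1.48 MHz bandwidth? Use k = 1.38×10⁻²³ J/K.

−112.3 dBm

T = 17 °C + 273.15 = 290.15 K
P_n = kTB = 1.38×10⁻²³ × 290.15 × 1.48×10⁶ = 5.93×10⁻¹⁵ W
In dBm: 10 log₁₀(5.93×10⁻¹⁵ / 10⁻³) = −112.3 dBm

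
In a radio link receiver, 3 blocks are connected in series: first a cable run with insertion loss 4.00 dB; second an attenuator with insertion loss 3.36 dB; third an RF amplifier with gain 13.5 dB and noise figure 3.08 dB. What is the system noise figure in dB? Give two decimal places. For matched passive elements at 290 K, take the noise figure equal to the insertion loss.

Convert to linear (a loss of L dB is a gain of −L dB): F_i = 10^(NF_i/10), G_i = 10^(G_i,dB/10)
  Stage 1: F_1 = 10^(4.00/10) = 2.512, G_1 = 10^(−4.00/10) = 0.3981
  Stage 2: F_2 = 10^(3.36/10) = 2.168, G_2 = 10^(−3.36/10) = 0.4613
  Stage 3: F_3 = 10^(3.08/10) = 2.032, G_3 = 10^(13.5/10) = 22.39
Friis cascade:
  F = 2.512 + (2.168 − 1)/0.3981 + (2.032 − 1)/0.1837 = 11.07
NF = 10 log₁₀(11.07) = 10.44 dB

10.44 dB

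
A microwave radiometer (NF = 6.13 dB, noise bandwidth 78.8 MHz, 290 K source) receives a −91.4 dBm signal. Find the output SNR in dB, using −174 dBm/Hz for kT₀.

Noise floor: N = −174 + 10 log₁₀(B) + NF
10 log₁₀(7.88×10⁷) = 78.97 dB
N = −174 + 78.97 + 6.13 = −88.90 dBm
SNR = P_sig − N = −91.4 − (−88.90) = −2.50 dB → −2.5 dB

−2.5 dB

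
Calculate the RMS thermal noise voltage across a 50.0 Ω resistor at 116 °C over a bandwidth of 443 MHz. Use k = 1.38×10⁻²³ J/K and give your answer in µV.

T = 116 °C + 273.15 = 389.15 K
V_n = √(4kTRB)
4kTRB = 4 × 1.38×10⁻²³ × 389.15 × 5.00×10¹ × 4.43×10⁸ = 4.76×10⁻¹⁰ V²
V_n = √(4.76×10⁻¹⁰) = 2.18×10⁻⁵ V = 21.8 µV

21.8 µV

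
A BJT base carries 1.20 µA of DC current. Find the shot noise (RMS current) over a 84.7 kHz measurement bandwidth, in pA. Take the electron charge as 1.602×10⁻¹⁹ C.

I_n = √(2qI·B)
2qI·B = 2 × 1.602×10⁻¹⁹ × 1.20×10⁻⁶ × 8.47×10⁴ = 3.26×10⁻²⁰ A²
I_n = √(3.26×10⁻²⁰) = 1.80×10⁻¹⁰ A = 180 pA

180 pA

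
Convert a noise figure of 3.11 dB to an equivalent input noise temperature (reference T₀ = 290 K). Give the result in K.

303 K

F = 10^(3.11/10) = 2.04644
T_e = (F − 1)·T₀ = (2.04644 − 1) × 290 = 303 K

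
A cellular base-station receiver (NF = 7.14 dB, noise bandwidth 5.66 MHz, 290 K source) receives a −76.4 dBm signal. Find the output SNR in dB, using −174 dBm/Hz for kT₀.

22.9 dB

Noise floor: N = −174 + 10 log₁₀(B) + NF
10 log₁₀(5.66×10⁶) = 67.53 dB
N = −174 + 67.53 + 7.14 = −99.33 dBm
SNR = P_sig − N = −76.4 − (−99.33) = 22.93 dB → 22.9 dB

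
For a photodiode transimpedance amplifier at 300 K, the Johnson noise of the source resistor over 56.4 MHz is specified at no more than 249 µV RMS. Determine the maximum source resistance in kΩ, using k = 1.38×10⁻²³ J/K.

Johnson–Nyquist: V_n = √(4kTRB) ⇒ R = V_n² / (4kTB)
4kTB = 4 × 1.38×10⁻²³ × 300 × 5.64×10⁷ = 9.34×10⁻¹³
R = (2.49×10⁻⁴)² / 9.34×10⁻¹³ = 6.64×10⁴ Ω = 66.4 kΩ

66.4 kΩ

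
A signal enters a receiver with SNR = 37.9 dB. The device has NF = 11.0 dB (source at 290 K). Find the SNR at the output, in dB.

26.9 dB

By definition F = SNR_in/SNR_out, so in dB: SNR_out = SNR_in − NF
SNR_out = 37.9 − 11.0 = 26.9 dB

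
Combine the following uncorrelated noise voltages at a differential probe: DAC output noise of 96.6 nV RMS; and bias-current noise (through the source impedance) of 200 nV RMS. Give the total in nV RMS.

222 nV

Uncorrelated sources add in power (mean-square): V_tot = √(ΣV_i²)
V_tot = √[(9.66×10⁻⁸)² + (2.00×10⁻⁷)²] = 2.22×10⁻⁷ V = 222 nV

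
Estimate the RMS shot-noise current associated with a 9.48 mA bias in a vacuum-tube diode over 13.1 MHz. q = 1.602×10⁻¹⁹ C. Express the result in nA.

199 nA

I_n = √(2qI·B)
2qI·B = 2 × 1.602×10⁻¹⁹ × 9.48×10⁻³ × 1.31×10⁷ = 3.98×10⁻¹⁴ A²
I_n = √(3.98×10⁻¹⁴) = 1.99×10⁻⁷ A = 199 nA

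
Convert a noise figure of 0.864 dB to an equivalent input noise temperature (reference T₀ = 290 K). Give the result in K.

63.8 K

F = 10^(0.864/10) = 1.22011
T_e = (F − 1)·T₀ = (1.22011 − 1) × 290 = 63.8 K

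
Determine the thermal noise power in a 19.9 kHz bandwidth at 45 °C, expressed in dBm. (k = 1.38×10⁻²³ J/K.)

T = 45 °C + 273.15 = 318.15 K
P_n = kTB = 1.38×10⁻²³ × 318.15 × 1.99×10⁴ = 8.74×10⁻¹⁷ W
In dBm: 10 log₁₀(8.74×10⁻¹⁷ / 10⁻³) = −130.6 dBm

−130.6 dBm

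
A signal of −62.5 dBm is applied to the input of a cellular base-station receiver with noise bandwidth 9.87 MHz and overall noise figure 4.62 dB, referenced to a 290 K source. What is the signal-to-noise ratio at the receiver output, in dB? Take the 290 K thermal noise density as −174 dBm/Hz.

Noise floor: N = −174 + 10 log₁₀(B) + NF
10 log₁₀(9.87×10⁶) = 69.94 dB
N = −174 + 69.94 + 4.62 = −99.44 dBm
SNR = P_sig − N = −62.5 − (−99.44) = 36.94 dB → 36.9 dB

36.9 dB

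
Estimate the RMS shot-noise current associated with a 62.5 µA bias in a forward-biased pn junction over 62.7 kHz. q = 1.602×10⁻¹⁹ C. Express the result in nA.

I_n = √(2qI·B)
2qI·B = 2 × 1.602×10⁻¹⁹ × 6.25×10⁻⁵ × 6.27×10⁴ = 1.26×10⁻¹⁸ A²
I_n = √(1.26×10⁻¹⁸) = 1.12×10⁻⁹ A = 1.12 nA

1.12 nA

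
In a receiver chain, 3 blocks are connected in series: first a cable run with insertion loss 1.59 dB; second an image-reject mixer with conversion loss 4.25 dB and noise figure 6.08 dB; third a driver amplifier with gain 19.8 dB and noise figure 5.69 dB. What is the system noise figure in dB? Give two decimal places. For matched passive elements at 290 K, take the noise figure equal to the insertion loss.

Convert to linear (a loss of L dB is a gain of −L dB): F_i = 10^(NF_i/10), G_i = 10^(G_i,dB/10)
  Stage 1: F_1 = 10^(1.59/10) = 1.442, G_1 = 10^(−1.59/10) = 0.6934
  Stage 2: F_2 = 10^(6.08/10) = 4.055, G_2 = 10^(−4.25/10) = 0.3758
  Stage 3: F_3 = 10^(5.69/10) = 3.707, G_3 = 10^(19.8/10) = 95.50
Friis cascade:
  F = 1.442 + (4.055 − 1)/0.6934 + (3.707 − 1)/0.2606 = 16.23
NF = 10 log₁₀(16.23) = 12.10 dB

12.10 dB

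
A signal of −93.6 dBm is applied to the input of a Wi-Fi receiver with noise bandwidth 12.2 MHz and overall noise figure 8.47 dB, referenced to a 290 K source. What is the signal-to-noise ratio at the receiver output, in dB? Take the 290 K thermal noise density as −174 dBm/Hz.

1.1 dB

Noise floor: N = −174 + 10 log₁₀(B) + NF
10 log₁₀(1.22×10⁷) = 70.86 dB
N = −174 + 70.86 + 8.47 = −94.67 dBm
SNR = P_sig − N = −93.6 − (−94.67) = 1.07 dB → 1.1 dB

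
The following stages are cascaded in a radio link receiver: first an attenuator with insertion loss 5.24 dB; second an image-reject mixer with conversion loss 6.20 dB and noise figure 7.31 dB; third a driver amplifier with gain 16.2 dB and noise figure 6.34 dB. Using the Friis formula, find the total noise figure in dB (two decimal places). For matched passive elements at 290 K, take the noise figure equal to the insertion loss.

18.06 dB

Convert to linear (a loss of L dB is a gain of −L dB): F_i = 10^(NF_i/10), G_i = 10^(G_i,dB/10)
  Stage 1: F_1 = 10^(5.24/10) = 3.342, G_1 = 10^(−5.24/10) = 0.2992
  Stage 2: F_2 = 10^(7.31/10) = 5.383, G_2 = 10^(−6.20/10) = 0.2399
  Stage 3: F_3 = 10^(6.34/10) = 4.305, G_3 = 10^(16.2/10) = 41.69
Friis cascade:
  F = 3.342 + (5.383 − 1)/0.2992 + (4.305 − 1)/0.07178 = 64.04
NF = 10 log₁₀(64.04) = 18.06 dB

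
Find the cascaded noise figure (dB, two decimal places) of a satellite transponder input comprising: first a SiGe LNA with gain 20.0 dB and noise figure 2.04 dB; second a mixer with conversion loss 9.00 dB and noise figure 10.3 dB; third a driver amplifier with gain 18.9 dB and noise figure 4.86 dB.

Convert to linear (a loss of L dB is a gain of −L dB): F_i = 10^(NF_i/10), G_i = 10^(G_i,dB/10)
  Stage 1: F_1 = 10^(2.04/10) = 1.600, G_1 = 10^(20.0/10) = 100.0
  Stage 2: F_2 = 10^(10.3/10) = 10.72, G_2 = 10^(−9.00/10) = 0.1259
  Stage 3: F_3 = 10^(4.86/10) = 3.062, G_3 = 10^(18.9/10) = 77.62
Friis cascade:
  F = 1.600 + (10.72 − 1)/100.0 + (3.062 − 1)/12.59 = 1.860
NF = 10 log₁₀(1.860) = 2.70 dB

2.70 dB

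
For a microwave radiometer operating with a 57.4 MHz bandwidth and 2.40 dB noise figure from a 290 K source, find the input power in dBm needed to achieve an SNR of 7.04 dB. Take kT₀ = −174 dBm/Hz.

Sensitivity = −174 + 10 log₁₀(B) + NF + SNR_min
= −174 + 77.59 + 2.40 + 7.04
= −86.97 dBm → −87.0 dBm

−87.0 dBm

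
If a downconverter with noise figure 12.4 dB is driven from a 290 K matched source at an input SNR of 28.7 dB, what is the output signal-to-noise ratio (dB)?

16.3 dB

By definition F = SNR_in/SNR_out, so in dB: SNR_out = SNR_in − NF
SNR_out = 28.7 − 12.4 = 16.3 dB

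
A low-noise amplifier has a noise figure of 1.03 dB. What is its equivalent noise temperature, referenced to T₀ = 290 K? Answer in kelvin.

77.6 K

F = 10^(1.03/10) = 1.26765
T_e = (F − 1)·T₀ = (1.26765 − 1) × 290 = 77.6 K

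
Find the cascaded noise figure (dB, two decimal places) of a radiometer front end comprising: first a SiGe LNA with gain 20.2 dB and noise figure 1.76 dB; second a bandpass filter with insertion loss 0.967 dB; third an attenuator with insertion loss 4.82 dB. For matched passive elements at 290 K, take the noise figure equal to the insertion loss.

Convert to linear (a loss of L dB is a gain of −L dB): F_i = 10^(NF_i/10), G_i = 10^(G_i,dB/10)
  Stage 1: F_1 = 10^(1.76/10) = 1.500, G_1 = 10^(20.2/10) = 104.7
  Stage 2: F_2 = 10^(0.967/10) = 1.249, G_2 = 10^(−0.967/10) = 0.8004
  Stage 3: F_3 = 10^(4.82/10) = 3.034, G_3 = 10^(−4.82/10) = 0.3296
Friis cascade:
  F = 1.500 + (1.249 − 1)/104.7 + (3.034 − 1)/83.81 = 1.526
NF = 10 log₁₀(1.526) = 1.84 dB

1.84 dB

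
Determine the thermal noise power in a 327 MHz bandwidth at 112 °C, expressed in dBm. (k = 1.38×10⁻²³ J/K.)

−87.6 dBm

T = 112 °C + 273.15 = 385.15 K
P_n = kTB = 1.38×10⁻²³ × 385.15 × 3.27×10⁸ = 1.74×10⁻¹² W
In dBm: 10 log₁₀(1.74×10⁻¹² / 10⁻³) = −87.6 dBm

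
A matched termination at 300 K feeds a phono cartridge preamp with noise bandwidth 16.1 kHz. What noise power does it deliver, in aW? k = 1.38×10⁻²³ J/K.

66.7 aW

P_n = kTB = 1.38×10⁻²³ × 300 × 1.61×10⁴ = 6.67×10⁻¹⁷ W = 66.7 aW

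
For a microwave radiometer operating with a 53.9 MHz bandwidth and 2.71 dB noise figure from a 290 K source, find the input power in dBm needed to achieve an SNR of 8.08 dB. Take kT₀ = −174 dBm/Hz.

Sensitivity = −174 + 10 log₁₀(B) + NF + SNR_min
= −174 + 77.32 + 2.71 + 8.08
= −85.89 dBm → −85.9 dBm

−85.9 dBm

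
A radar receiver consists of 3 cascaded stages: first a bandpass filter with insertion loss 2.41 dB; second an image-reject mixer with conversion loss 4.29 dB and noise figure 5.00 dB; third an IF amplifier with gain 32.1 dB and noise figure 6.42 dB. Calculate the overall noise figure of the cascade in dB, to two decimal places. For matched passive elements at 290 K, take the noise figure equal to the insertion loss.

13.29 dB

Convert to linear (a loss of L dB is a gain of −L dB): F_i = 10^(NF_i/10), G_i = 10^(G_i,dB/10)
  Stage 1: F_1 = 10^(2.41/10) = 1.742, G_1 = 10^(−2.41/10) = 0.5741
  Stage 2: F_2 = 10^(5.00/10) = 3.162, G_2 = 10^(−4.29/10) = 0.3724
  Stage 3: F_3 = 10^(6.42/10) = 4.385, G_3 = 10^(32.1/10) = 1622
Friis cascade:
  F = 1.742 + (3.162 − 1)/0.5741 + (4.385 − 1)/0.2138 = 21.34
NF = 10 log₁₀(21.34) = 13.29 dB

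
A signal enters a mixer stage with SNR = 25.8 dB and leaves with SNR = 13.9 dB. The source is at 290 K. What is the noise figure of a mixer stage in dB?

NF (dB) = SNR_in(dB) − SNR_out(dB) when the source is at T₀
NF = 25.8 − 13.9 = 11.9 dB

11.9 dB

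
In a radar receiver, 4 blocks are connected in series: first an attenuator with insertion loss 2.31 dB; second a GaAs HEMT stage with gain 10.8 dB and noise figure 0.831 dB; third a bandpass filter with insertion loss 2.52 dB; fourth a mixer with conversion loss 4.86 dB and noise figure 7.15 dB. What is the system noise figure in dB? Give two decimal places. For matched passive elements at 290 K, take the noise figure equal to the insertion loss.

5.09 dB

Convert to linear (a loss of L dB is a gain of −L dB): F_i = 10^(NF_i/10), G_i = 10^(G_i,dB/10)
  Stage 1: F_1 = 10^(2.31/10) = 1.702, G_1 = 10^(−2.31/10) = 0.5875
  Stage 2: F_2 = 10^(0.831/10) = 1.211, G_2 = 10^(10.8/10) = 12.02
  Stage 3: F_3 = 10^(2.52/10) = 1.786, G_3 = 10^(−2.52/10) = 0.5598
  Stage 4: F_4 = 10^(7.15/10) = 5.188, G_4 = 10^(−4.86/10) = 0.3266
Friis cascade:
  F = 1.702 + (1.211 − 1)/0.5875 + (1.786 − 1)/7.063 + (5.188 − 1)/3.954 = 3.232
NF = 10 log₁₀(3.232) = 5.09 dB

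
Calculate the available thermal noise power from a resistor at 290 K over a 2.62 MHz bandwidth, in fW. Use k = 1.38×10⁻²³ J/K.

P_n = kTB = 1.38×10⁻²³ × 290 × 2.62×10⁶ = 1.05×10⁻¹⁴ W = 10.5 fW

10.5 fW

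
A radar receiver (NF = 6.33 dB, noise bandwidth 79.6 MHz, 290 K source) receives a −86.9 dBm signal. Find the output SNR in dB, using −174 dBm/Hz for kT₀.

Noise floor: N = −174 + 10 log₁₀(B) + NF
10 log₁₀(7.96×10⁷) = 79.01 dB
N = −174 + 79.01 + 6.33 = −88.66 dBm
SNR = P_sig − N = −86.9 − (−88.66) = 1.76 dB → 1.8 dB

1.8 dB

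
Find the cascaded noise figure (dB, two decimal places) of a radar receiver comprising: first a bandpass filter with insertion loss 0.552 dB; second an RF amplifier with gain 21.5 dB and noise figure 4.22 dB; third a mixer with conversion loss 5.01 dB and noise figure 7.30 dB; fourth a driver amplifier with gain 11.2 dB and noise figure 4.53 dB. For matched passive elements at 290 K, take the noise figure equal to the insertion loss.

4.89 dB

Convert to linear (a loss of L dB is a gain of −L dB): F_i = 10^(NF_i/10), G_i = 10^(G_i,dB/10)
  Stage 1: F_1 = 10^(0.552/10) = 1.136, G_1 = 10^(−0.552/10) = 0.8806
  Stage 2: F_2 = 10^(4.22/10) = 2.642, G_2 = 10^(21.5/10) = 141.3
  Stage 3: F_3 = 10^(7.30/10) = 5.370, G_3 = 10^(−5.01/10) = 0.3155
  Stage 4: F_4 = 10^(4.53/10) = 2.838, G_4 = 10^(11.2/10) = 13.18
Friis cascade:
  F = 1.136 + (2.642 − 1)/0.8806 + (5.370 − 1)/124.4 + (2.838 − 1)/39.25 = 3.083
NF = 10 log₁₀(3.083) = 4.89 dB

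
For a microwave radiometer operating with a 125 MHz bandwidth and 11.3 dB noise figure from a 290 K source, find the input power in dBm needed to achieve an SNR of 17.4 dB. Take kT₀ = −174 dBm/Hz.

Sensitivity = −174 + 10 log₁₀(B) + NF + SNR_min
= −174 + 80.97 + 11.3 + 17.4
= −64.33 dBm → −64.3 dBm

−64.3 dBm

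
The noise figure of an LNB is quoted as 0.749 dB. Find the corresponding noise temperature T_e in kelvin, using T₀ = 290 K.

F = 10^(0.749/10) = 1.18823
T_e = (F − 1)·T₀ = (1.18823 − 1) × 290 = 54.6 K

54.6 K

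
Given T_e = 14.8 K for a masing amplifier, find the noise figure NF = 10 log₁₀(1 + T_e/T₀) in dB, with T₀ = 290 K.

0.216 dB

F = 1 + T_e/T₀ = 1 + 14.8/290 = 1.05103
NF = 10 log₁₀(1.05103) = 0.216 dB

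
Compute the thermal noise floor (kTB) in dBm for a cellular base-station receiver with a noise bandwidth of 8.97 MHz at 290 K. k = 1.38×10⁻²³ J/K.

−104.4 dBm

P_n = kTB = 1.38×10⁻²³ × 290 × 8.97×10⁶ = 3.59×10⁻¹⁴ W
In dBm: 10 log₁₀(3.59×10⁻¹⁴ / 10⁻³) = −104.4 dBm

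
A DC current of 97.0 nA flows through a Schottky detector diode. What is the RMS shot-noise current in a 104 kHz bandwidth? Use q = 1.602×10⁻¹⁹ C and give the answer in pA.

I_n = √(2qI·B)
2qI·B = 2 × 1.602×10⁻¹⁹ × 9.70×10⁻⁸ × 1.04×10⁵ = 3.23×10⁻²¹ A²
I_n = √(3.23×10⁻²¹) = 5.69×10⁻¹¹ A = 56.9 pA

56.9 pA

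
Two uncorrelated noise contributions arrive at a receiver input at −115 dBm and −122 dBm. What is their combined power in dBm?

Convert to linear, add, convert back:
P₁ = 3.16×10⁻¹⁵ W, P₂ = 6.31×10⁻¹⁶ W
P_tot = 3.79×10⁻¹⁵ W → 10 log₁₀(P_tot / 10⁻³) = −114.2 dBm

−114.2 dBm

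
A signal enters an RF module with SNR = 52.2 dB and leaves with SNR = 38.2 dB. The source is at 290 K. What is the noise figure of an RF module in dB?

NF (dB) = SNR_in(dB) − SNR_out(dB) when the source is at T₀
NF = 52.2 − 38.2 = 14.0 dB

14.0 dB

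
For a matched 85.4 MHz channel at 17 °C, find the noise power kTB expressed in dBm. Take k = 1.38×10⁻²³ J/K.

T = 17 °C + 273.15 = 290.15 K
P_n = kTB = 1.38×10⁻²³ × 290.15 × 8.54×10⁷ = 3.42×10⁻¹³ W
In dBm: 10 log₁₀(3.42×10⁻¹³ / 10⁻³) = −94.7 dBm

−94.7 dBm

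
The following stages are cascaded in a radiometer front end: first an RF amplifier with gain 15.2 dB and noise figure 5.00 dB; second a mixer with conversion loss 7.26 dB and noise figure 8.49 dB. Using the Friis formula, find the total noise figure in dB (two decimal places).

5.24 dB

Convert to linear (a loss of L dB is a gain of −L dB): F_i = 10^(NF_i/10), G_i = 10^(G_i,dB/10)
  Stage 1: F_1 = 10^(5.00/10) = 3.162, G_1 = 10^(15.2/10) = 33.11
  Stage 2: F_2 = 10^(8.49/10) = 7.063, G_2 = 10^(−7.26/10) = 0.1879
Friis cascade:
  F = 3.162 + (7.063 − 1)/33.11 = 3.345
NF = 10 log₁₀(3.345) = 5.24 dB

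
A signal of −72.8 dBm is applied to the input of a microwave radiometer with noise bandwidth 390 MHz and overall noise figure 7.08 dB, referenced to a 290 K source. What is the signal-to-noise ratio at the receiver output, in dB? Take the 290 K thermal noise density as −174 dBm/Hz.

Noise floor: N = −174 + 10 log₁₀(B) + NF
10 log₁₀(3.90×10⁸) = 85.91 dB
N = −174 + 85.91 + 7.08 = −81.01 dBm
SNR = P_sig − N = −72.8 − (−81.01) = 8.21 dB → 8.2 dB

8.2 dB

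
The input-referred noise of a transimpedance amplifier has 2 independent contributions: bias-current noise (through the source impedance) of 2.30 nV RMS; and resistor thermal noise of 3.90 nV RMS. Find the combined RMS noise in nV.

Uncorrelated sources add in power (mean-square): V_tot = √(ΣV_i²)
V_tot = √[(2.30×10⁻⁹)² + (3.90×10⁻⁹)²] = 4.53×10⁻⁹ V = 4.53 nV

4.53 nV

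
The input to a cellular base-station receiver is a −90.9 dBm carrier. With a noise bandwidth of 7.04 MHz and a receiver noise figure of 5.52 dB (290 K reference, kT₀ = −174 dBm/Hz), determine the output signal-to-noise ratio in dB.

9.1 dB

Noise floor: N = −174 + 10 log₁₀(B) + NF
10 log₁₀(7.04×10⁶) = 68.48 dB
N = −174 + 68.48 + 5.52 = −100.00 dBm
SNR = P_sig − N = −90.9 − (−100.00) = 9.10 dB → 9.1 dB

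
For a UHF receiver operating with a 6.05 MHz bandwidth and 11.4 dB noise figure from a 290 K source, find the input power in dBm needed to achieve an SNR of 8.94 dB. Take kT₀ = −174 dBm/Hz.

Sensitivity = −174 + 10 log₁₀(B) + NF + SNR_min
= −174 + 67.82 + 11.4 + 8.94
= −85.84 dBm → −85.8 dBm

−85.8 dBm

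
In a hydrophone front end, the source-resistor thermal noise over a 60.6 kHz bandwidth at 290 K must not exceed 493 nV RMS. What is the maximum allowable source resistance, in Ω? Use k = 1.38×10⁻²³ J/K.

Johnson–Nyquist: V_n = √(4kTRB) ⇒ R = V_n² / (4kTB)
4kTB = 4 × 1.38×10⁻²³ × 290 × 6.06×10⁴ = 9.70×10⁻¹⁶
R = (4.93×10⁻⁷)² / 9.70×10⁻¹⁶ = 2.51×10² Ω = 251 Ω

251 Ω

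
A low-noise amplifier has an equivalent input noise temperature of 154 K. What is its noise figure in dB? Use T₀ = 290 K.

F = 1 + T_e/T₀ = 1 + 154/290 = 1.53103
NF = 10 log₁₀(1.53103) = 1.85 dB

1.85 dB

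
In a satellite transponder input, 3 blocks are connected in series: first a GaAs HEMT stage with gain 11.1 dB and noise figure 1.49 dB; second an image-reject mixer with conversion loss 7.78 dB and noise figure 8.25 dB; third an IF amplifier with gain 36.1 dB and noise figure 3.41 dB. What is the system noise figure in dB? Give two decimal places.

Convert to linear (a loss of L dB is a gain of −L dB): F_i = 10^(NF_i/10), G_i = 10^(G_i,dB/10)
  Stage 1: F_1 = 10^(1.49/10) = 1.409, G_1 = 10^(11.1/10) = 12.88
  Stage 2: F_2 = 10^(8.25/10) = 6.683, G_2 = 10^(−7.78/10) = 0.1667
  Stage 3: F_3 = 10^(3.41/10) = 2.193, G_3 = 10^(36.1/10) = 4074
Friis cascade:
  F = 1.409 + (6.683 − 1)/12.88 + (2.193 − 1)/2.148 = 2.406
NF = 10 log₁₀(2.406) = 3.81 dB

3.81 dB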